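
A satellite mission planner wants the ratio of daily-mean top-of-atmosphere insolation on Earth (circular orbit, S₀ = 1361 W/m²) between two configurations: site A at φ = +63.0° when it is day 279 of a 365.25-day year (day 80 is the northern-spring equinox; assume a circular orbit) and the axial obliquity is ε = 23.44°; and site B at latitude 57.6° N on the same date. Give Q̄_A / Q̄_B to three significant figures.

Q̄_A / Q̄_B ≈ 0.780

— Configuration A (φ=+63.0°):
Solar longitude: λ_s = 360° × (279 − 80)/365.25 = 196.140°.
sin δ = sin 23.44° × sin 196.140° = -0.11058, so δ = -6.349°.
cos H₀ = −tan(+63.0°) tan(-6.349°) = 0.2184, H₀ = 1.3507 rad.
Bracket: H₀ sin φ sin δ + cos φ cos δ sin H₀ = 1.3507×0.89101×-0.11058 + 0.45399×0.99387×0.97587 = -0.133082 + 0.440319 = 0.307237.
Q̄ = (S₀/π) × [bracket] = (1361/π) × 0.307237 = 133.10 W/m².
— Configuration B (φ=+57.6°):
cos H₀ = −tan(+57.6°) tan(-6.349°) = 0.1753, H₀ = 1.3946 rad.
Bracket: H₀ sin φ sin δ + cos φ cos δ sin H₀ = 1.3946×0.84433×-0.11058 + 0.53583×0.99387×0.98451 = -0.130208 + 0.524296 = 0.394088.
Q̄ = (S₀/π) × [bracket] = (1361/π) × 0.394088 = 170.73 W/m².
Ratio Q̄_A / Q̄_B = 133.10 / 170.73 = 0.7796.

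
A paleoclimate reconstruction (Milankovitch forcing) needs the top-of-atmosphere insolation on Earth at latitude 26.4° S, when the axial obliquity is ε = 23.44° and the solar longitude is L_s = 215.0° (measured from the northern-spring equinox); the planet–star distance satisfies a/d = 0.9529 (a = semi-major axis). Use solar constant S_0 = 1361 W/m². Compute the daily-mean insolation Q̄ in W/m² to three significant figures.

Q̄ ≈ 408 W/m²

Solar declination: sin δ = sin ε · sin L_s = sin 23.44° × sin 215.0° = -0.22816, so δ = -13.189°.
cos h₀ = −tan(-26.4°) tan(-13.189°) = -0.1163, h₀ = 1.6874 rad.
Bracket: h₀ sin ϕ sin δ + cos ϕ cos δ sin h₀ = 1.6874×-0.44464×-0.22816 + 0.89571×0.97362×0.99321 = 0.171185 + 0.866160 = 1.037345.
Inverse-square distance factor (a/d)² = 0.9529² = 0.908018.
Q̄ = (S_0/π) × 0.908018 × [bracket] = (1361/π) × 0.908018 × 1.037345 = 408.1 W/m².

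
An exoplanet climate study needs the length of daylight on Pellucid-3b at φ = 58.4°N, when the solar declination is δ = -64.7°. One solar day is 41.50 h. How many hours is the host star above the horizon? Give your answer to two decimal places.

0.00 h

cos H₀ = −tan φ · tan δ = 3.4387 ≥ 1, so the host star never rises (polar night) and H₀ = 0.
Daylight = 2H₀/(2π) × 41.50 h = (0.0000/π) × 41.50 = 0.00 h.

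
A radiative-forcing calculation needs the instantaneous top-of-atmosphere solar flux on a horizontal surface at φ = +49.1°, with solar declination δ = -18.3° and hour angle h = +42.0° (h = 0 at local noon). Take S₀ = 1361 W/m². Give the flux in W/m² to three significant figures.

cos θ_z = sin φ sin δ + cos φ cos δ cos h = -0.237332 + 0.461959 = 0.224627.
Flux = S₀ · cos θ_z = 1361 × 0.224627 = 305.7 W/m².

306 W/m²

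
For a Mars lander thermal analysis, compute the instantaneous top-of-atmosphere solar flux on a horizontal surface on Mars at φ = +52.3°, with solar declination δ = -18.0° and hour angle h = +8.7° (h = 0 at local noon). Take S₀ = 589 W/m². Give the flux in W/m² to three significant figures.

cos θ_z = sin φ sin δ + cos φ cos δ cos h = -0.244502 + 0.574905 = 0.330403.
Flux = S₀ · cos θ_z = 589 × 0.330403 = 194.6 W/m².

195 W/m²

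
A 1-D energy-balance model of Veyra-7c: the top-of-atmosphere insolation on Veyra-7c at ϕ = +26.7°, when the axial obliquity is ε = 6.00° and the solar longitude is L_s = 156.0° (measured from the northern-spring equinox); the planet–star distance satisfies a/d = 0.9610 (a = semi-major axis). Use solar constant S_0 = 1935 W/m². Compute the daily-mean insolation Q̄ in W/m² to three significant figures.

Q̄ ≈ 525 W/m²

Solar declination: sin δ = sin ε · sin L_s = sin 6.00° × sin 156.0° = 0.04252, so δ = +2.437°.
cos h₀ = −tan(+26.7°) tan(+2.437°) = -0.0214, h₀ = 1.5922 rad.
Bracket: h₀ sin ϕ sin δ + cos ϕ cos δ sin h₀ = 1.5922×0.44932×0.04252 + 0.89337×0.99910×0.99977 = 0.030419 + 0.892361 = 0.922780.
Inverse-square distance factor (a/d)² = 0.9610² = 0.923521.
Q̄ = (S_0/π) × 0.923521 × [bracket] = (1935/π) × 0.923521 × 0.922780 = 524.9 W/m².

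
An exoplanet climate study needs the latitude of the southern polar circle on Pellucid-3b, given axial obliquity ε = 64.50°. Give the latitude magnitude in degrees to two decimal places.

25.50°

The polar circle is the lowest latitude that experiences at least one full rotation of continuous darkness at the northern-summer solstice; it lies at |φ| = 90° − ε = 90° − 64.50° = 25.50°.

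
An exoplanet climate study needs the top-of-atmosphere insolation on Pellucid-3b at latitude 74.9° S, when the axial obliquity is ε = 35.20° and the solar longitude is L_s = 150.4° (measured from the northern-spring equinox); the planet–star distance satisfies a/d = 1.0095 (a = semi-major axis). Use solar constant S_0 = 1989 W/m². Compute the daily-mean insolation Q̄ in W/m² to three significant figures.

Solar declination: sin δ = sin ε · sin L_s = sin 35.20° × sin 150.4° = 0.28472, so δ = +16.542°.
cos h₀ = −tan(-74.9°) tan(+16.542°) = 1.1008 ≥ 1 ⇒ polar night, h₀ = 0 and Q̄ = 0.
Inverse-square distance factor (a/d)² = 1.0095² = 1.019090.

Q̄ ≈ 0.00 W/m²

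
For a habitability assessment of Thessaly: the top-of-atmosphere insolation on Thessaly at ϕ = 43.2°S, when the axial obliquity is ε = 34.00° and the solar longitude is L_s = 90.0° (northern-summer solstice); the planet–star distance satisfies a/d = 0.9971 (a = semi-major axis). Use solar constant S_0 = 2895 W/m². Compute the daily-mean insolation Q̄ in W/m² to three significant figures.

Q̄ ≈ 118 W/m²

Solar declination: sin δ = sin ε · sin L_s = sin 34.00° × sin 90.0° = 0.55919, so δ = +34.000°.
cos h₀ = −tan(-43.2°) tan(+34.000°) = 0.6334, h₀ = 0.8848 rad.
Bracket: h₀ sin ϕ sin δ + cos ϕ cos δ sin h₀ = 0.8848×-0.68455×0.55919 + 0.72897×0.82904×0.77382 = -0.338696 + 0.467654 = 0.128958.
Inverse-square distance factor (a/d)² = 0.9971² = 0.994208.
Q̄ = (S_0/π) × 0.994208 × [bracket] = (2895/π) × 0.994208 × 0.128958 = 118.1 W/m².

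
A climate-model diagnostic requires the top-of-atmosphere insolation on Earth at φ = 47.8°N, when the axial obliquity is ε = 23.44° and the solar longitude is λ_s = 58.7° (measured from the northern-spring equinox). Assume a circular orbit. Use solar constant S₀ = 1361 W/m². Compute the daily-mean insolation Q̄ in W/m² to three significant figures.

Solar declination: sin δ = sin ε · sin λ_s = sin 23.44° × sin 58.7° = 0.33989, so δ = +19.870°.
cos H₀ = −tan(+47.8°) tan(+19.870°) = -0.3986, H₀ = 1.9808 rad.
Bracket: H₀ sin φ sin δ + cos φ cos δ sin H₀ = 1.9808×0.74080×0.33989 + 0.67172×0.94046×0.91713 = 0.498747 + 0.579375 = 1.078122.
Q̄ = (S₀/π) × [bracket] = (1361/π) × 1.078122 = 467.1 W/m².

Q̄ ≈ 467 W/m²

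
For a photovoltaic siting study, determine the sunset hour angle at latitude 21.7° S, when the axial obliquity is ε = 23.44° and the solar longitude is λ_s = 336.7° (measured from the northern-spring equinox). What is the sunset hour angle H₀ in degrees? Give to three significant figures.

H₀ = 93.6°

Solar declination: sin δ = sin ε · sin λ_s = sin 23.44° × sin 336.7° = -0.15734, so δ = -9.053°.
cos H₀ = −tan φ · tan δ = −tan(-21.7°) × tan(-9.053°) = -0.0634, so H₀ = 1.6342 rad = 93.64°.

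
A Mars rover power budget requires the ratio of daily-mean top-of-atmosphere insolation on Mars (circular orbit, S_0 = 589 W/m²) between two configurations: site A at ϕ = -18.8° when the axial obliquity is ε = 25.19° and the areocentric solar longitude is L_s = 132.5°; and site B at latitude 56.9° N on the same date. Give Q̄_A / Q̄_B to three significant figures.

Q̄_A / Q̄_B ≈ 0.746

— Configuration A (ϕ=-18.8°):
sin δ = sin 25.19° × sin 132.5° = 0.31380, so δ = +18.288°.
cos h₀ = −tan(-18.8°) tan(+18.288°) = 0.1125, h₀ = 1.4580 rad.
Bracket: h₀ sin ϕ sin δ + cos ϕ cos δ sin h₀ = 1.4580×-0.32227×0.31380 + 0.94665×0.94949×0.99365 = -0.147445 + 0.893127 = 0.745682.
Q̄ = (S_0/π) × [bracket] = (589/π) × 0.745682 = 139.80 W/m².
— Configuration B (ϕ=+56.9°):
cos h₀ = −tan(+56.9°) tan(+18.288°) = -0.5070, h₀ = 2.1025 rad.
Bracket: h₀ sin ϕ sin δ + cos ϕ cos δ sin h₀ = 2.1025×0.83772×0.31380 + 0.54610×0.94949×0.86196 = 0.552698 + 0.446940 = 0.999638.
Q̄ = (S_0/π) × [bracket] = (589/π) × 0.999638 = 187.42 W/m².
Ratio Q̄_A / Q̄_B = 139.80 / 187.42 = 0.7459.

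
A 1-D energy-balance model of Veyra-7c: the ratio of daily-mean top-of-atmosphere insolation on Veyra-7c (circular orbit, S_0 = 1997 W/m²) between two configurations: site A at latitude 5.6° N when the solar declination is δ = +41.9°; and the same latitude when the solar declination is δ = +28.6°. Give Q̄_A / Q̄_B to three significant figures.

— Configuration A (ϕ=+5.6°):
cos h₀ = −tan(+5.6°) tan(+41.900°) = -0.0880, h₀ = 1.6589 rad.
Bracket: h₀ sin ϕ sin δ + cos ϕ cos δ sin h₀ = 1.6589×0.09758×0.66783 + 0.99523×0.74431×0.99612 = 0.108105 + 0.737885 = 0.845990.
Q̄ = (S_0/π) × [bracket] = (1997/π) × 0.845990 = 537.77 W/m².
— Configuration B (ϕ=+5.6°):
cos h₀ = −tan(+5.6°) tan(+28.600°) = -0.0535, h₀ = 1.6243 rad.
Bracket: h₀ sin ϕ sin δ + cos ϕ cos δ sin h₀ = 1.6243×0.09758×0.47869 + 0.99523×0.87798×0.99857 = 0.075872 + 0.872543 = 0.948415.
Q̄ = (S_0/π) × [bracket] = (1997/π) × 0.948415 = 602.87 W/m².
Ratio Q̄_A / Q̄_B = 537.77 / 602.87 = 0.8920.

Q̄_A / Q̄_B ≈ 0.892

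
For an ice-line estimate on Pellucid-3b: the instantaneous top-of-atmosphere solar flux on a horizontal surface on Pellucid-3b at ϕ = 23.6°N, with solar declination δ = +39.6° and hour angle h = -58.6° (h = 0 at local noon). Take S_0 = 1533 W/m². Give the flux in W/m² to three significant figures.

cos θ_z = sin ϕ sin δ + cos ϕ cos δ cos h = 0.255192 + 0.367869 = 0.623061.
Flux = S_0 · cos θ_z = 1533 × 0.623061 = 955.2 W/m².

955 W/m²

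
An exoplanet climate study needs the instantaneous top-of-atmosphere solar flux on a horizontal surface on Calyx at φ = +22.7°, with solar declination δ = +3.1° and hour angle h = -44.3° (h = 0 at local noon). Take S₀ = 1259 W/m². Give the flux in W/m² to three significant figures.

cos θ_z = sin φ sin δ + cos φ cos δ cos h = 0.020869 + 0.659288 = 0.680157.
Flux = S₀ · cos θ_z = 1259 × 0.680157 = 856.3 W/m².

856 W/m²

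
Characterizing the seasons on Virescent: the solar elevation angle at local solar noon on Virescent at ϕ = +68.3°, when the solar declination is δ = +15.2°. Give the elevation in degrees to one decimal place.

36.9°

At local noon the hour angle is zero, so the zenith angle equals |ϕ − δ| = |+68.3° − (+15.200°)| = 53.100°.
Elevation = 90° − 53.100° = 36.9°.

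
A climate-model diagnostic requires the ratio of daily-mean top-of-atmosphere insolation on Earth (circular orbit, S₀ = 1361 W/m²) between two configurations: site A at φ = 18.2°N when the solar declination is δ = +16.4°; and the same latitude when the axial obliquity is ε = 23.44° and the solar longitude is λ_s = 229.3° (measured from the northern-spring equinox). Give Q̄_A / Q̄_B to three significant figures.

— Configuration A (φ=+18.2°):
cos H₀ = −tan(+18.2°) tan(+16.400°) = -0.0968, H₀ = 1.6677 rad.
Bracket: H₀ sin φ sin δ + cos φ cos δ sin H₀ = 1.6677×0.31233×0.28234 + 0.94997×0.95931×0.99531 = 0.147063 + 0.907042 = 1.054105.
Q̄ = (S₀/π) × [bracket] = (1361/π) × 1.054105 = 456.66 W/m².
— Configuration B (φ=+18.2°):
Solar declination: sin δ = sin ε · sin λ_s = sin 23.44° × sin 229.3° = -0.30158, so δ = -17.552°.
cos H₀ = −tan(+18.2°) tan(-17.552°) = 0.1040, H₀ = 1.4666 rad.
Bracket: H₀ sin φ sin δ + cos φ cos δ sin H₀ = 1.4666×0.31233×-0.30158 + 0.94997×0.95344×0.99458 = -0.138143 + 0.900830 = 0.762687.
Q̄ = (S₀/π) × [bracket] = (1361/π) × 0.762687 = 330.41 W/m².
Ratio Q̄_A / Q̄_B = 456.66 / 330.41 = 1.382.

Q̄_A / Q̄_B ≈ 1.38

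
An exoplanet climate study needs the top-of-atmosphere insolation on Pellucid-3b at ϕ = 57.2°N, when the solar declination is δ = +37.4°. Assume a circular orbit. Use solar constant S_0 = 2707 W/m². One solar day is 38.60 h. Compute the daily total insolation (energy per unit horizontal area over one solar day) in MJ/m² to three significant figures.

192 MJ/m²

cos h₀ = −tan(+57.2°) tan(+37.400°) = -1.1864 ≤ −1 ⇒ polar day, h₀ = π.
Bracket: h₀ sin ϕ sin δ + cos ϕ cos δ sin h₀ = 3.1416×0.84057×0.60738 + 0.54171×0.79441×0.00000 = 1.603929 + 0.000000 = 1.603929.
Q̄ = (S_0/π) × [bracket] = (2707/π) × 1.603929 = 1382.0 W/m².
Daily total = Q̄ × 38.60 h × 3600 s/h = 1382.0 × 38.60 × 3600 / 10⁶ = 192.0 MJ/m².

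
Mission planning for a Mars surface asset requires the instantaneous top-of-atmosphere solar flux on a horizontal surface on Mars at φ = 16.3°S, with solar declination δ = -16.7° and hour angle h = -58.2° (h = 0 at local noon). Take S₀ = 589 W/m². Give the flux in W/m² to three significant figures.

cos θ_z = sin φ sin δ + cos φ cos δ cos h = 0.080653 + 0.484443 = 0.565096.
Flux = S₀ · cos θ_z = 589 × 0.565096 = 332.8 W/m².

333 W/m²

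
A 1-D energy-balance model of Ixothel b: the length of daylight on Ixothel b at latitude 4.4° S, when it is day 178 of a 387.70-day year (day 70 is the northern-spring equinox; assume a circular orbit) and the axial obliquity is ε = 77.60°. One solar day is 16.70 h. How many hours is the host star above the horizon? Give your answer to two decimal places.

Solar longitude: λ_s = 360° × (178 − 70)/387.70 = 100.284°.
sin δ = sin 77.60° × sin 100.284° = 0.96098, so δ = +73.942°.
cos H₀ = −tan φ · tan δ = −tan(-4.4°) × tan(+73.942°) = 0.2673, so H₀ = 1.3002 rad = 74.49°.
Daylight = 2H₀/(2π) × 16.70 h = (1.3002/π) × 16.70 = 6.91 h.

6.91 h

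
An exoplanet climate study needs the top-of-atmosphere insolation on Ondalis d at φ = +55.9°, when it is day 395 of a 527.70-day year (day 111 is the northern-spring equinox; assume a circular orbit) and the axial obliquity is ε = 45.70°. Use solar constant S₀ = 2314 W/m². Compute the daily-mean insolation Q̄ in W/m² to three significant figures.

Solar longitude: λ_s = 360° × (395 − 111)/527.70 = 193.746°.
sin δ = sin 45.70° × sin 193.746° = -0.17007, so δ = -9.792°.
cos H₀ = −tan(+55.9°) tan(-9.792°) = 0.2549, H₀ = 1.3131 rad.
Bracket: H₀ sin φ sin δ + cos φ cos δ sin H₀ = 1.3131×0.82806×-0.17007 + 0.56064×0.98543×0.96697 = -0.184921 + 0.534223 = 0.349302.
Q̄ = (S₀/π) × [bracket] = (2314/π) × 0.349302 = 257.3 W/m².

Q̄ ≈ 257 W/m²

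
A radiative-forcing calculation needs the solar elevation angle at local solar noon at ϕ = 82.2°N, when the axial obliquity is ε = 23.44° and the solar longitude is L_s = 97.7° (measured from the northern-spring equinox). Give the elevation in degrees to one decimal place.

31.0°

Solar declination: sin δ = sin ε · sin L_s = sin 23.44° × sin 97.7° = 0.39420, so δ = +23.216°.
At local noon the hour angle is zero, so the zenith angle equals |ϕ − δ| = |+82.2° − (+23.216°)| = 58.984°.
Elevation = 90° − 58.984° = 31.0°.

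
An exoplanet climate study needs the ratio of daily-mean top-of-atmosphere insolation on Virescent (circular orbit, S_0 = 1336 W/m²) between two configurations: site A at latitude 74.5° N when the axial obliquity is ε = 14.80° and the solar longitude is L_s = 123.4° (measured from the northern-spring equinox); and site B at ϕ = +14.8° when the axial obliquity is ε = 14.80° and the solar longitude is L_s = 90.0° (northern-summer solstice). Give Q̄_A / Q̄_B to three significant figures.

— Configuration A (ϕ=+74.5°):
Solar declination: sin δ = sin ε · sin L_s = sin 14.80° × sin 123.4° = 0.21326, so δ = +12.313°.
cos h₀ = −tan(+74.5°) tan(+12.313°) = -0.7871, h₀ = 2.4769 rad.
Bracket: h₀ sin ϕ sin δ + cos ϕ cos δ sin h₀ = 2.4769×0.96363×0.21326 + 0.26724×0.97700×0.61684 = 0.509012 + 0.161053 = 0.670065.
Q̄ = (S_0/π) × [bracket] = (1336/π) × 0.670065 = 284.95 W/m².
— Configuration B (ϕ=+14.8°):
Solar declination: sin δ = sin ε · sin L_s = sin 14.80° × sin 90.0° = 0.25545, so δ = +14.800°.
cos h₀ = −tan(+14.8°) tan(+14.800°) = -0.0698, h₀ = 1.6407 rad.
Bracket: h₀ sin ϕ sin δ + cos ϕ cos δ sin h₀ = 1.6407×0.25545×0.25545 + 0.96682×0.96682×0.99756 = 0.107063 + 0.932460 = 1.039523.
Q̄ = (S_0/π) × [bracket] = (1336/π) × 1.039523 = 442.07 W/m².
Ratio Q̄_A / Q̄_B = 284.95 / 442.07 = 0.6446.

Q̄_A / Q̄_B ≈ 0.645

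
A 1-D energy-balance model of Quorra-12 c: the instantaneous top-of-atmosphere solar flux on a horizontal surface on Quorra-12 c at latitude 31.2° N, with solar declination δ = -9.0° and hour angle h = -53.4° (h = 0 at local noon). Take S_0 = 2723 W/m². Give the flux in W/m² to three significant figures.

1.15e+03 W/m²

cos θ_z = sin ϕ sin δ + cos ϕ cos δ cos h = -0.081037 + 0.503711 = 0.422674.
Flux = S_0 · cos θ_z = 2723 × 0.422674 = 1151 W/m².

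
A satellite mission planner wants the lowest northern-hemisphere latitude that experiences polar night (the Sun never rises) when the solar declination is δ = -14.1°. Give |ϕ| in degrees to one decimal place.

|ϕ| = 75.9°

Polar night requires cos h₀ = −tan ϕ tan δ ≥ 1, i.e. tan ϕ tan δ ≤ −1.
The boundary is |tan ϕ| · |tan δ| = 1, so |ϕ| = 90° − |δ| = 90° − 14.1° = 75.9° in the northern hemisphere.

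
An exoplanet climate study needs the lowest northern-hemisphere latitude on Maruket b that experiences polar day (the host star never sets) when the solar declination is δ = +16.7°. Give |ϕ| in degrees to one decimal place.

|ϕ| = 73.3°

Polar day requires cos h₀ = −tan ϕ tan δ ≤ −1, i.e. tan ϕ tan δ ≥ 1.
The boundary is |tan ϕ| · |tan δ| = 1, so |ϕ| = 90° − |δ| = 90° − 16.7° = 73.3° in the northern hemisphere.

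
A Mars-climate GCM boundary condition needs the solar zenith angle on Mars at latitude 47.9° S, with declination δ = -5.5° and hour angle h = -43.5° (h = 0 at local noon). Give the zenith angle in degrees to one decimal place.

cos θ_z = sin φ sin δ + cos φ cos δ cos h = 0.071115 + 0.484071 = 0.555186.
θ_z = arccos(0.555186) = 56.3°.

θ_z = 56.3°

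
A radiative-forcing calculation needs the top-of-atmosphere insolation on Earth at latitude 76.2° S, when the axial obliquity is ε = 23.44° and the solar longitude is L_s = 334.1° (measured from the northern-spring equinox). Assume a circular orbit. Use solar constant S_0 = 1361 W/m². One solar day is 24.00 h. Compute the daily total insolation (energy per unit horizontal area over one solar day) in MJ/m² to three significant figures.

Solar declination: sin δ = sin ε · sin L_s = sin 23.44° × sin 334.1° = -0.17375, so δ = -10.006°.
cos h₀ = −tan(-76.2°) tan(-10.006°) = -0.7183, h₀ = 2.3722 rad.
Bracket: h₀ sin ϕ sin δ + cos ϕ cos δ sin h₀ = 2.3722×-0.97113×-0.17375 + 0.23853×0.98479×0.69570 = 0.400270 + 0.163421 = 0.563691.
Q̄ = (S_0/π) × [bracket] = (1361/π) × 0.563691 = 244.20 W/m².
Daily total = Q̄ × 24.00 h × 3600 s/h = 244.20 × 24.00 × 3600 / 10⁶ = 21.10 MJ/m².

21.1 MJ/m²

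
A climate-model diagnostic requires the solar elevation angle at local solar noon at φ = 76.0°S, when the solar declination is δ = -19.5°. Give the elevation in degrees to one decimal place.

At local noon the hour angle is zero, so the zenith angle equals |φ − δ| = |-76.0° − (-19.500°)| = 56.500°.
Elevation = 90° − 56.500° = 33.5°.

33.5°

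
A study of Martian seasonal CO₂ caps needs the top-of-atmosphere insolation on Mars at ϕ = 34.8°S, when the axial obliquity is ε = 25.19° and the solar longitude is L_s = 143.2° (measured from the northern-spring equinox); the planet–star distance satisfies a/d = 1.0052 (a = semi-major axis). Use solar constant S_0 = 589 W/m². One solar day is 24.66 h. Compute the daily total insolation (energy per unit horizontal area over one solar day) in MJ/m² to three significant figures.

9.73 MJ/m²

Solar declination: sin δ = sin ε · sin L_s = sin 25.19° × sin 143.2° = 0.25496, so δ = +14.771°.
cos h₀ = −tan(-34.8°) tan(+14.771°) = 0.1833, h₀ = 1.3865 rad.
Bracket: h₀ sin ϕ sin δ + cos ϕ cos δ sin h₀ = 1.3865×-0.57071×0.25496 + 0.82115×0.96695×0.98307 = -0.201747 + 0.780568 = 0.578821.
Inverse-square distance factor (a/d)² = 1.0052² = 1.010427.
Q̄ = (S_0/π) × 1.010427 × [bracket] = (589/π) × 1.010427 × 0.578821 = 109.65 W/m².
Daily total = Q̄ × 24.66 h × 3600 s/h = 109.65 × 24.66 × 3600 / 10⁶ = 9.734 MJ/m².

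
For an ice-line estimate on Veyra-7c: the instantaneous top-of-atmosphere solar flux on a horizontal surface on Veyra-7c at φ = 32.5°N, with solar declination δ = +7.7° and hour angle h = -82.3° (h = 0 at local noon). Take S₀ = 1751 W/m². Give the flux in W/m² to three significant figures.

322 W/m²

cos θ_z = sin φ sin δ + cos φ cos δ cos h = 0.071991 + 0.111984 = 0.183975.
Flux = S₀ · cos θ_z = 1751 × 0.183975 = 322.1 W/m².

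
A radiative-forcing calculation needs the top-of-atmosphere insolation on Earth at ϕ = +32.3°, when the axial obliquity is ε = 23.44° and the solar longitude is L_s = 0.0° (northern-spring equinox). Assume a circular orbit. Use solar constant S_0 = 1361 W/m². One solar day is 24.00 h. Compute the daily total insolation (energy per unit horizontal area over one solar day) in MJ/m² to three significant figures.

31.6 MJ/m²

Solar declination: sin δ = sin ε · sin L_s = sin 23.44° × sin 0.0° = 0.00000, so δ = +0.000°.
cos h₀ = −tan(+32.3°) tan(+0.000°) = -0.0000, h₀ = 1.5708 rad.
Bracket: h₀ sin ϕ sin δ + cos ϕ cos δ sin h₀ = 1.5708×0.53435×0.00000 + 0.84526×1.00000×1.00000 = 0.000000 + 0.845260 = 0.845260.
Q̄ = (S_0/π) × [bracket] = (1361/π) × 0.845260 = 366.18 W/m².
Daily total = Q̄ × 24.00 h × 3600 s/h = 366.18 × 24.00 × 3600 / 10⁶ = 31.64 MJ/m².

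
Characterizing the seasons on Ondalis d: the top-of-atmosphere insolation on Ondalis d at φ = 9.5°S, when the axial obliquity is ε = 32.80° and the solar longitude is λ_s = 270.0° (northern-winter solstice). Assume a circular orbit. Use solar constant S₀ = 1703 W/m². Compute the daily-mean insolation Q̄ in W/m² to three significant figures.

Q̄ ≈ 528 W/m²

Solar declination: sin δ = sin ε · sin λ_s = sin 32.80° × sin 270.0° = -0.54171, so δ = -32.800°.
cos H₀ = −tan(-9.5°) tan(-32.800°) = -0.1078, H₀ = 1.6789 rad.
Bracket: H₀ sin φ sin δ + cos φ cos δ sin H₀ = 1.6789×-0.16505×-0.54171 + 0.98629×0.84057×0.99417 = 0.150109 + 0.824212 = 0.974321.
Q̄ = (S₀/π) × [bracket] = (1703/π) × 0.974321 = 528.2 W/m².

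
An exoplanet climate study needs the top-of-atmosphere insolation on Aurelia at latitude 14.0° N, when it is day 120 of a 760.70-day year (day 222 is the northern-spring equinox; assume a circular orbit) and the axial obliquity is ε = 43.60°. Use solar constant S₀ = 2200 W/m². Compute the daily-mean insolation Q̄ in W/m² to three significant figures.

Solar longitude: λ_s = 360° × (120 − 222)/760.70 = -48.271°, i.e. -48.271° + 360° = 311.729°.
sin δ = sin 43.60° × sin 311.729° = -0.51467, so δ = -30.975°.
cos H₀ = −tan(+14.0°) tan(-30.975°) = 0.1497, H₀ = 1.4206 rad.
Bracket: H₀ sin φ sin δ + cos φ cos δ sin H₀ = 1.4206×0.24192×-0.51467 + 0.97030×0.85739×0.98874 = -0.176877 + 0.822558 = 0.645681.
Q̄ = (S₀/π) × [bracket] = (2200/π) × 0.645681 = 452.2 W/m².

Q̄ ≈ 452 W/m²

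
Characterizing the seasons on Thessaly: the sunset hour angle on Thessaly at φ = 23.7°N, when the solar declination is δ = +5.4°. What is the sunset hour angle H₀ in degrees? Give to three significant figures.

cos H₀ = −tan φ · tan δ = −tan(+23.7°) × tan(+5.400°) = -0.0415, so H₀ = 1.6123 rad = 92.38°.

H₀ = 92.4°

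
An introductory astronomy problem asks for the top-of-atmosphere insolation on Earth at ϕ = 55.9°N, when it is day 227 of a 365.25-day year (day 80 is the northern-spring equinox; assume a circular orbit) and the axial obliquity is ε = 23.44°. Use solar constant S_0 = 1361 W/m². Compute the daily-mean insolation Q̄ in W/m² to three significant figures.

Q̄ ≈ 380 W/m²

Solar longitude: L_s = 360° × (227 − 80)/365.25 = 144.887°.
sin δ = sin 23.44° × sin 144.887° = 0.22880, so δ = +13.227°.
cos h₀ = −tan(+55.9°) tan(+13.227°) = -0.3472, h₀ = 1.9253 rad.
Bracket: h₀ sin ϕ sin δ + cos ϕ cos δ sin h₀ = 1.9253×0.82806×0.22880 + 0.56064×0.97347×0.93781 = 0.364768 + 0.511825 = 0.876593.
Q̄ = (S_0/π) × [bracket] = (1361/π) × 0.876593 = 379.8 W/m².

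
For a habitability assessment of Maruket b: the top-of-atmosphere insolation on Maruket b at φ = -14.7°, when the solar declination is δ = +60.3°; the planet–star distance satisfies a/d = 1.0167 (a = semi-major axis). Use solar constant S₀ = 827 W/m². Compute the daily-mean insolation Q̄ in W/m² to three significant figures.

Q̄ ≈ 50.2 W/m²

cos H₀ = −tan(-14.7°) tan(+60.300°) = 0.4599, H₀ = 1.0929 rad.
Bracket: H₀ sin φ sin δ + cos φ cos δ sin H₀ = 1.0929×-0.25376×0.86863 + 0.96727×0.49546×0.88795 = -0.240901 + 0.425544 = 0.184643.
Inverse-square distance factor (a/d)² = 1.0167² = 1.033679.
Q̄ = (S₀/π) × 1.033679 × [bracket] = (827/π) × 1.033679 × 0.184643 = 50.24 W/m².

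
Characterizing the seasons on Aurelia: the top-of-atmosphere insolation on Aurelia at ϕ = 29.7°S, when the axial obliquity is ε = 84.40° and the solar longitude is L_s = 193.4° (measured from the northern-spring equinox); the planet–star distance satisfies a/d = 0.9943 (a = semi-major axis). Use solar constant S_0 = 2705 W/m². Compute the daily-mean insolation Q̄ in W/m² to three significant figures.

Q̄ ≈ 879 W/m²

Solar declination: sin δ = sin ε · sin L_s = sin 84.40° × sin 193.4° = -0.23064, so δ = -13.335°.
cos h₀ = −tan(-29.7°) tan(-13.335°) = -0.1352, h₀ = 1.7064 rad.
Bracket: h₀ sin ϕ sin δ + cos ϕ cos δ sin h₀ = 1.7064×-0.49546×-0.23064 + 0.86863×0.97304×0.99082 = 0.194995 + 0.837453 = 1.032448.
Inverse-square distance factor (a/d)² = 0.9943² = 0.988632.
Q̄ = (S_0/π) × 0.988632 × [bracket] = (2705/π) × 0.988632 × 1.032448 = 878.9 W/m².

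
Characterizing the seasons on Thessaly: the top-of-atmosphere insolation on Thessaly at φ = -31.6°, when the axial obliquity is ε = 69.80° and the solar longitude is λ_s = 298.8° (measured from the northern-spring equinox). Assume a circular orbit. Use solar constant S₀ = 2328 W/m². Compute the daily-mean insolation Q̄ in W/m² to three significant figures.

Q̄ ≈ 1.02e+03 W/m²

Solar declination: sin δ = sin ε · sin λ_s = sin 69.80° × sin 298.8° = -0.82241, so δ = -55.327°.
cos H₀ = −tan(-31.6°) tan(-55.327°) = -0.8893, H₀ = 2.6667 rad.
Bracket: H₀ sin φ sin δ + cos φ cos δ sin H₀ = 2.6667×-0.52399×-0.82241 + 0.85173×0.56890×0.45723 = 1.149173 + 0.221550 = 1.370723.
Q̄ = (S₀/π) × [bracket] = (2328/π) × 1.370723 = 1016 W/m².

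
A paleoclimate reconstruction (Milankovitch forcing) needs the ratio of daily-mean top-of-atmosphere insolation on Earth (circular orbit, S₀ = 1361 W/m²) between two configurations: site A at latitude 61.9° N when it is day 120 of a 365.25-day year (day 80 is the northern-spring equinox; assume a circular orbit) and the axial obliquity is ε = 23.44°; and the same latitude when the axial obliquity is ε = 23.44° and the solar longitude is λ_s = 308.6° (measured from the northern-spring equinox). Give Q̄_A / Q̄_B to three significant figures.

— Configuration A (φ=+61.9°):
Solar longitude: λ_s = 360° × (120 − 80)/365.25 = 39.425°.
sin δ = sin 23.44° × sin 39.425° = 0.25262, so δ = +14.633°.
cos H₀ = −tan(+61.9°) tan(+14.633°) = -0.4890, H₀ = 2.0817 rad.
Bracket: H₀ sin φ sin δ + cos φ cos δ sin H₀ = 2.0817×0.88213×0.25262 + 0.47101×0.96756×0.87229 = 0.463894 + 0.397529 = 0.861423.
Q̄ = (S₀/π) × [bracket] = (1361/π) × 0.861423 = 373.19 W/m².
— Configuration B (φ=+61.9°):
Solar declination: sin δ = sin ε · sin λ_s = sin 23.44° × sin 308.6° = -0.31088, so δ = -18.112°.
cos H₀ = −tan(+61.9°) tan(-18.112°) = 0.6126, H₀ = 0.9115 rad.
Bracket: H₀ sin φ sin δ + cos φ cos δ sin H₀ = 0.9115×0.88213×-0.31088 + 0.47101×0.95045×0.79041 = -0.249967 + 0.353844 = 0.103877.
Q̄ = (S₀/π) × [bracket] = (1361/π) × 0.103877 = 45.002 W/m².
Ratio Q̄_A / Q̄_B = 373.19 / 45.002 = 8.293.

Q̄_A / Q̄_B ≈ 8.29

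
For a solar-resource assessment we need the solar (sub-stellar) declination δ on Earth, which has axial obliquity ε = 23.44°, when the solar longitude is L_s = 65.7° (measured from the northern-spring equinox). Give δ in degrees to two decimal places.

sin δ = sin ε · sin L_s = sin 23.44° × sin 65.7° = 0.362546.
δ = arcsin(0.362546) = +21.26°.

δ = +21.26°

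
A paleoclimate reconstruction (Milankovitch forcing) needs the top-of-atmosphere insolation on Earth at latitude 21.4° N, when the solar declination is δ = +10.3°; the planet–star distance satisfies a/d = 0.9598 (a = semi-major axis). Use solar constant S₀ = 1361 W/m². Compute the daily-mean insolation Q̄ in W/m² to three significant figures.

cos H₀ = −tan(+21.4°) tan(+10.300°) = -0.0712, H₀ = 1.6421 rad.
Bracket: H₀ sin φ sin δ + cos φ cos δ sin H₀ = 1.6421×0.36488×0.17880 + 0.93106×0.98389×0.99746 = 0.107131 + 0.913734 = 1.020865.
Inverse-square distance factor (a/d)² = 0.9598² = 0.921216.
Q̄ = (S₀/π) × 0.921216 × [bracket] = (1361/π) × 0.921216 × 1.020865 = 407.4 W/m².

Q̄ ≈ 407 W/m²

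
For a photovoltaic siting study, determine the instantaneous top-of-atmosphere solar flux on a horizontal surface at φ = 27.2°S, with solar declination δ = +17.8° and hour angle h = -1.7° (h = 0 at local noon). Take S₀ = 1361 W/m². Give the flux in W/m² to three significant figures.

962 W/m²

cos θ_z = sin φ sin δ + cos φ cos δ cos h = -0.139733 + 0.846467 = 0.706734.
Flux = S₀ · cos θ_z = 1361 × 0.706734 = 961.9 W/m².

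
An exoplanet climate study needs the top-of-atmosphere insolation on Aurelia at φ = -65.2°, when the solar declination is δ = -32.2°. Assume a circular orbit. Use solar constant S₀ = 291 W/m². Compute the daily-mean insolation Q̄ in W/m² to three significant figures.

cos H₀ = −tan(-65.2°) tan(-32.200°) = -1.3629 ≤ −1 ⇒ polar day, H₀ = π.
Bracket: H₀ sin φ sin δ + cos φ cos δ sin H₀ = 3.1416×-0.90778×-0.53288 + 0.41945×0.84619×0.00000 = 1.519711 + 0.000000 = 1.519711.
Q̄ = (S₀/π) × [bracket] = (291/π) × 1.519711 = 140.8 W/m².

Q̄ ≈ 141 W/m²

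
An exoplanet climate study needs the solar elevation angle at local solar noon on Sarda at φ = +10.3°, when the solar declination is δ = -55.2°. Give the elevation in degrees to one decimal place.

24.5°

At local noon the hour angle is zero, so the zenith angle equals |φ − δ| = |+10.3° − (-55.200°)| = 65.500°.
Elevation = 90° − 65.500° = 24.5°.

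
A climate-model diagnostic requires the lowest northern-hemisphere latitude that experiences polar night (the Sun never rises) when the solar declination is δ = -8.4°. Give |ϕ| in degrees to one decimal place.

Polar night requires cos h₀ = −tan ϕ tan δ ≥ 1, i.e. tan ϕ tan δ ≤ −1.
The boundary is |tan ϕ| · |tan δ| = 1, so |ϕ| = 90° − |δ| = 90° − 8.4° = 81.6° in the northern hemisphere.

|ϕ| = 81.6°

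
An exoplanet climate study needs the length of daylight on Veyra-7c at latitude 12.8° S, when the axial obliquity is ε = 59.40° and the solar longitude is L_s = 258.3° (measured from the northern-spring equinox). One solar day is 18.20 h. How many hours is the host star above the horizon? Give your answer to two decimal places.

Solar declination: sin δ = sin ε · sin L_s = sin 59.40° × sin 258.3° = -0.84286, so δ = -57.443°.
cos h₀ = −tan ϕ · tan δ = −tan(-12.8°) × tan(-57.443°) = -0.3558, so h₀ = 1.9346 rad = 110.85°.
Daylight = 2h₀/(2π) × 18.20 h = (1.9346/π) × 18.20 = 11.21 h.

11.21 h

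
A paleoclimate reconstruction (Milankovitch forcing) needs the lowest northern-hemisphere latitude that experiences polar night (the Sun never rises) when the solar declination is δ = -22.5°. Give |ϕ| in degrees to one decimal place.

Polar night requires cos h₀ = −tan ϕ tan δ ≥ 1, i.e. tan ϕ tan δ ≤ −1.
The boundary is |tan ϕ| · |tan δ| = 1, so |ϕ| = 90° − |δ| = 90° − 22.5° = 67.5° in the northern hemisphere.

|ϕ| = 67.5°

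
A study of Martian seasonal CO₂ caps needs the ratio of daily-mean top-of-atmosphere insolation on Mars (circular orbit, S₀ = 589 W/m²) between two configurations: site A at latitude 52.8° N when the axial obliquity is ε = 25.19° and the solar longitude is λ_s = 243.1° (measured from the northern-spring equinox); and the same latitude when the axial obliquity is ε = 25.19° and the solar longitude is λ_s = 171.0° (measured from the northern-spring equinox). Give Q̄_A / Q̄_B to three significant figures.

— Configuration A (φ=+52.8°):
Solar declination: sin δ = sin ε · sin λ_s = sin 25.19° × sin 243.1° = -0.37957, so δ = -22.307°.
cos H₀ = −tan(+52.8°) tan(-22.307°) = 0.5405, H₀ = 0.9998 rad.
Bracket: H₀ sin φ sin δ + cos φ cos δ sin H₀ = 0.9998×0.79653×-0.37957 + 0.60460×0.92516×0.84134 = -0.302278 + 0.470605 = 0.168327.
Q̄ = (S₀/π) × [bracket] = (589/π) × 0.168327 = 31.559 W/m².
— Configuration B (φ=+52.8°):
Solar declination: sin δ = sin ε · sin λ_s = sin 25.19° × sin 171.0° = 0.06658, so δ = +3.818°.
cos H₀ = −tan(+52.8°) tan(+3.818°) = -0.0879, H₀ = 1.6588 rad.
Bracket: H₀ sin φ sin δ + cos φ cos δ sin H₀ = 1.6588×0.79653×0.06658 + 0.60460×0.99778×0.99613 = 0.087971 + 0.600923 = 0.688894.
Q̄ = (S₀/π) × [bracket] = (589/π) × 0.688894 = 129.16 W/m².
Ratio Q̄_A / Q̄_B = 31.559 / 129.16 = 0.2443.

Q̄_A / Q̄_B ≈ 0.244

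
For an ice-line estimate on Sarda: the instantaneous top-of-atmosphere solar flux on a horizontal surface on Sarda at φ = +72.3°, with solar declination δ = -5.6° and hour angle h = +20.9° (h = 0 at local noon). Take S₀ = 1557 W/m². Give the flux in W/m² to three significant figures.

cos θ_z = sin φ sin δ + cos φ cos δ cos h = -0.092963 + 0.282673 = 0.189710.
Flux = S₀ · cos θ_z = 1557 × 0.189710 = 295.4 W/m².

295 W/m²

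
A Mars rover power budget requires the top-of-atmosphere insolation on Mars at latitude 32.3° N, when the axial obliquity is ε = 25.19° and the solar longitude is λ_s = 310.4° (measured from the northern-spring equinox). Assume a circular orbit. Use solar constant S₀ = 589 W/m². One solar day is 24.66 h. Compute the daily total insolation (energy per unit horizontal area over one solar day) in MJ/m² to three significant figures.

9.09 MJ/m²

Solar declination: sin δ = sin ε · sin λ_s = sin 25.19° × sin 310.4° = -0.32413, so δ = -18.913°.
cos H₀ = −tan(+32.3°) tan(-18.913°) = 0.2166, H₀ = 1.3525 rad.
Bracket: H₀ sin φ sin δ + cos φ cos δ sin H₀ = 1.3525×0.53435×-0.32413 + 0.84526×0.94601×0.97626 = -0.234251 + 0.780641 = 0.546390.
Q̄ = (S₀/π) × [bracket] = (589/π) × 0.546390 = 102.44 W/m².
Daily total = Q̄ × 24.66 h × 3600 s/h = 102.44 × 24.66 × 3600 / 10⁶ = 9.094 MJ/m².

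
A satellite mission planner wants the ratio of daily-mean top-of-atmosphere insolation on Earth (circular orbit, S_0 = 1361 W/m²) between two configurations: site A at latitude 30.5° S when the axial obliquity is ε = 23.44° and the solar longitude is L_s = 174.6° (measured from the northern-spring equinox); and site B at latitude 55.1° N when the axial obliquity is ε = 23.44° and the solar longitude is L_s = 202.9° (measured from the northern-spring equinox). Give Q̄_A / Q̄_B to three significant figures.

— Configuration A (ϕ=-30.5°):
Solar declination: sin δ = sin ε · sin L_s = sin 23.44° × sin 174.6° = 0.03744, so δ = +2.145°.
cos h₀ = −tan(-30.5°) tan(+2.145°) = 0.0221, h₀ = 1.5487 rad.
Bracket: h₀ sin ϕ sin δ + cos ϕ cos δ sin h₀ = 1.5487×-0.50754×0.03744 + 0.86163×0.99930×0.99976 = -0.029429 + 0.860820 = 0.831391.
Q̄ = (S_0/π) × [bracket] = (1361/π) × 0.831391 = 360.18 W/m².
— Configuration B (ϕ=+55.1°):
Solar declination: sin δ = sin ε · sin L_s = sin 23.44° × sin 202.9° = -0.15479, so δ = -8.905°.
cos h₀ = −tan(+55.1°) tan(-8.905°) = 0.2246, h₀ = 1.3443 rad.
Bracket: h₀ sin ϕ sin δ + cos ϕ cos δ sin h₀ = 1.3443×0.82015×-0.15479 + 0.57215×0.98795×0.97445 = -0.170660 + 0.550813 = 0.380153.
Q̄ = (S_0/π) × [bracket] = (1361/π) × 0.380153 = 164.69 W/m².
Ratio Q̄_A / Q̄_B = 360.18 / 164.69 = 2.187.

Q̄_A / Q̄_B ≈ 2.19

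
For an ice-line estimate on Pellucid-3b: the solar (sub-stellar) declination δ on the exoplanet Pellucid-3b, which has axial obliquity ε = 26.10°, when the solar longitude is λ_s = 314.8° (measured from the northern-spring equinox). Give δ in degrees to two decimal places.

δ = -18.19°

sin δ = sin ε · sin λ_s = sin 26.10° × sin 314.8° = -0.312168.
δ = arcsin(-0.312168) = -18.19°.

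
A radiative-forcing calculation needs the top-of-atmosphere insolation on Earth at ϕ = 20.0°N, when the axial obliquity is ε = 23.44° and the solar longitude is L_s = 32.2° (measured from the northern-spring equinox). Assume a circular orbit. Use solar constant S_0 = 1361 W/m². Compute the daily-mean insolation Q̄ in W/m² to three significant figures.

Q̄ ≈ 448 W/m²

Solar declination: sin δ = sin ε · sin L_s = sin 23.44° × sin 32.2° = 0.21197, so δ = +12.238°.
cos h₀ = −tan(+20.0°) tan(+12.238°) = -0.0789, h₀ = 1.6498 rad.
Bracket: h₀ sin ϕ sin δ + cos ϕ cos δ sin h₀ = 1.6498×0.34202×0.21197 + 0.93969×0.97728×0.99688 = 0.119607 + 0.915475 = 1.035082.
Q̄ = (S_0/π) × [bracket] = (1361/π) × 1.035082 = 448.4 W/m².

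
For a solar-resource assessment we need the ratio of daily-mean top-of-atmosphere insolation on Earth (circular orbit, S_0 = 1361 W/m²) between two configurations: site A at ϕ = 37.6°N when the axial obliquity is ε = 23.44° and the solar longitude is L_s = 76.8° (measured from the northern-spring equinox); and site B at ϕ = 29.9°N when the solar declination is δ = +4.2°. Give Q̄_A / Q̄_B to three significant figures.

— Configuration A (ϕ=+37.6°):
Solar declination: sin δ = sin ε · sin L_s = sin 23.44° × sin 76.8° = 0.38728, so δ = +22.785°.
cos h₀ = −tan(+37.6°) tan(+22.785°) = -0.3235, h₀ = 1.9002 rad.
Bracket: h₀ sin ϕ sin δ + cos ϕ cos δ sin h₀ = 1.9002×0.61015×0.38728 + 0.79229×0.92196×0.94623 = 0.449015 + 0.691183 = 1.140198.
Q̄ = (S_0/π) × [bracket] = (1361/π) × 1.140198 = 493.96 W/m².
— Configuration B (ϕ=+29.9°):
cos h₀ = −tan(+29.9°) tan(+4.200°) = -0.0422, h₀ = 1.6130 rad.
Bracket: h₀ sin ϕ sin δ + cos ϕ cos δ sin h₀ = 1.6130×0.49849×0.07324 + 0.86690×0.99731×0.99911 = 0.058890 + 0.863799 = 0.922689.
Q̄ = (S_0/π) × [bracket] = (1361/π) × 0.922689 = 399.73 W/m².
Ratio Q̄_A / Q̄_B = 493.96 / 399.73 = 1.236.

Q̄_A / Q̄_B ≈ 1.24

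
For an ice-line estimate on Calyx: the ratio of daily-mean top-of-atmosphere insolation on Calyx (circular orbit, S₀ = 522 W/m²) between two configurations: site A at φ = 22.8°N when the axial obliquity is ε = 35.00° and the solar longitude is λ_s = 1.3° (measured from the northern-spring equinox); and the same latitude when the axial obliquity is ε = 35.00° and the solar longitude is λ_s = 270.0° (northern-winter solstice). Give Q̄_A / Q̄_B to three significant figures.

Q̄_A / Q̄_B ≈ 2.12

— Configuration A (φ=+22.8°):
Solar declination: sin δ = sin ε · sin λ_s = sin 35.00° × sin 1.3° = 0.01301, so δ = +0.746°.
cos H₀ = −tan(+22.8°) tan(+0.746°) = -0.0055, H₀ = 1.5763 rad.
Bracket: H₀ sin φ sin δ + cos φ cos δ sin H₀ = 1.5763×0.38752×0.01301 + 0.92186×0.99992×0.99999 = 0.007947 + 0.921777 = 0.929724.
Q̄ = (S₀/π) × [bracket] = (522/π) × 0.929724 = 154.48 W/m².
— Configuration B (φ=+22.8°):
Solar declination: sin δ = sin ε · sin λ_s = sin 35.00° × sin 270.0° = -0.57358, so δ = -35.000°.
cos H₀ = −tan(+22.8°) tan(-35.000°) = 0.2943, H₀ = 1.2720 rad.
Bracket: H₀ sin φ sin δ + cos φ cos δ sin H₀ = 1.2720×0.38752×-0.57358 + 0.92186×0.81915×0.95570 = -0.282732 + 0.721689 = 0.438957.
Q̄ = (S₀/π) × [bracket] = (522/π) × 0.438957 = 72.936 W/m².
Ratio Q̄_A / Q̄_B = 154.48 / 72.936 = 2.118.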